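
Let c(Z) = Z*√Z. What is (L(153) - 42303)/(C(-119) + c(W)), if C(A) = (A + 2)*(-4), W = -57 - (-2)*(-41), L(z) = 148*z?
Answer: -9200412/2904643 - 2732601*I*√139/2904643 ≈ -3.1675 - 11.092*I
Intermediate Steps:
W = -139 (W = -57 - 1*82 = -57 - 82 = -139)
C(A) = -8 - 4*A (C(A) = (2 + A)*(-4) = -8 - 4*A)
c(Z) = Z^(3/2)
(L(153) - 42303)/(C(-119) + c(W)) = (148*153 - 42303)/((-8 - 4*(-119)) + (-139)^(3/2)) = (22644 - 42303)/((-8 + 476) - 139*I*√139) = -19659/(468 - 139*I*√139)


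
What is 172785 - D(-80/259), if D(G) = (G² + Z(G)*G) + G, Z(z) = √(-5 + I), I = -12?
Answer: 11590604905/67081 + 80*I*√17/259 ≈ 1.7279e+5 + 1.2735*I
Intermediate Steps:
Z(z) = I*√17 (Z(z) = √(-5 - 12) = √(-17) = I*√17)
D(G) = G + G² + I*G*√17 (D(G) = (G² + (I*√17)*G) + G = (G² + I*G*√17) + G = G + G² + I*G*√17)
172785 - D(-80/259) = 172785 - (-80/259)*(1 - 80/259 + I*√17) = 172785 - (-80*1/259)*(1 - 80*1/259 + I*√17) = 172785 - (-80)*(1 - 80/259 + I*√17)/259 = 172785 - (-80)*(179/259 + I*√17)/259 = 172785 - (-14320/67081 - 80*I*√17/259) = 172785 + (14320/67081 + 80*I*√17/259) = 11590604905/67081 + 80*I*√17/259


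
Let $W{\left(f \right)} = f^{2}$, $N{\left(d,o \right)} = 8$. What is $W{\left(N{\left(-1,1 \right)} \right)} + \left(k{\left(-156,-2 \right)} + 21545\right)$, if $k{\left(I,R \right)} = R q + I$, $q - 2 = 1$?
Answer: $21447$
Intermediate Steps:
$q = 3$ ($q = 2 + 1 = 3$)
$k{\left(I,R \right)} = I + 3 R$ ($k{\left(I,R \right)} = R 3 + I = 3 R + I = I + 3 R$)
$W{\left(N{\left(-1,1 \right)} \right)} + \left(k{\left(-156,-2 \right)} + 21545\right) = 8^{2} + \left(\left(-156 + 3 \left(-2\right)\right) + 21545\right) = 64 + \left(\left(-156 - 6\right) + 21545\right) = 64 + \left(-162 + 21545\right) = 64 + 21383 = 21447$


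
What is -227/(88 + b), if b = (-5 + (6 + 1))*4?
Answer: -227/96 ≈ -2.3646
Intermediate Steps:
b = 8 (b = (-5 + 7)*4 = 2*4 = 8)
-227/(88 + b) = -227/(88 + 8) = -227/96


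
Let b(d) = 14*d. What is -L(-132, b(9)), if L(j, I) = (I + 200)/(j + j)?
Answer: 163/132 ≈ 1.2348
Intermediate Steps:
L(j, I) = (200 + I)/(2*j) (L(j, I) = (200 + I)/((2*j)) = (200 + I)*(1/(2*j)) = (200 + I)/(2*j))
-L(-132, b(9)) = -(200 + 14*9)/(2*(-132)) = -(-1)*(200 + 126)/(2*132) = -(-1)*326/(2*132) = -1*(-163/132) = 163/132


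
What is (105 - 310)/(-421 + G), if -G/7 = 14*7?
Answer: 5/27 ≈ 0.18519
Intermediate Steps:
G = -686 (G = -98*7 = -7*98 = -686)
(105 - 310)/(-421 + G) = (105 - 310)/(-421 - 686) = -205/(-1107) = -205*(-1/1107) = 5/27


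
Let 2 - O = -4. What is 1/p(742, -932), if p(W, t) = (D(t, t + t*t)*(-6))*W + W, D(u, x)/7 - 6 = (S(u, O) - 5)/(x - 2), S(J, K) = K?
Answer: -144615/26933392024 ≈ -5.3694e-6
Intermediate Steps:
O = 6 (O = 2 - 1*(-4) = 2 + 4 = 6)
D(u, x) = 42 + 7/(-2 + x) (D(u, x) = 42 + 7*((6 - 5)/(x - 2)) = 42 + 7*(1/(-2 + x)) = 42 + 7/(-2 + x))
p(W, t) = W - 42*W*(-11 + 6*t + 6*t²)/(-2 + t + t²) (p(W, t) = ((7*(-11 + 6*(t + t*t))/(-2 + (t + t*t)))*(-6))*W + W = ((7*(-11 + 6*(t + t²))/(-2 + (t + t²)))*(-6))*W + W = ((7*(-11 + (6*t + 6*t²))/(-2 + t + t²))*(-6))*W + W = ((7*(-11 + 6*t + 6*t²)/(-2 + t + t²))*(-6))*W + W = (-42*(-11 + 6*t + 6*t²)/(-2 + t + t²))*W + W = -42*W*(-11 + 6*t + 6*t²)/(-2 + t + t²) + W = W - 42*W*(-11 + 6*t + 6*t²)/(-2 + t + t²))
1/p(742, -932) = 1/(742*(460 - 251*(-932)*(1 - 932))/(-2 - 932*(1 - 932))) = 1/(742*(460 - 251*(-932)*(-931))/(-2 - 932*(-931))) = 1/(742*(460 - 217790692)/(-2 + 867692)) = 1/(742*(-217790232)/867690) = 1/(742*(1/867690)*(-217790232)) = 1/(-26933392024/144615) = -144615/26933392024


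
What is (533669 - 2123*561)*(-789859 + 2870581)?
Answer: -1367729315148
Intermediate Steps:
(533669 - 2123*561)*(-789859 + 2870581) = (533669 - 1191003)*2080722 = -657334*2080722 = -1367729315148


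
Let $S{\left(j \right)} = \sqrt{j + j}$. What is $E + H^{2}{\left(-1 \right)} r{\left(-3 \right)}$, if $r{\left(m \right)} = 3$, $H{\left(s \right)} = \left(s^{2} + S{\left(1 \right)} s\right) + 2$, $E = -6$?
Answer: $27 - 18 \sqrt{2} \approx 1.5442$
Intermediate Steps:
$S{\left(j \right)} = \sqrt{2} \sqrt{j}$ ($S{\left(j \right)} = \sqrt{2 j} = \sqrt{2} \sqrt{j}$)
$H{\left(s \right)} = 2 + s^{2} + s \sqrt{2}$ ($H{\left(s \right)} = \left(s^{2} + \sqrt{2} \sqrt{1} s\right) + 2 = \left(s^{2} + \sqrt{2} \cdot 1 s\right) + 2 = \left(s^{2} + \sqrt{2} s\right) + 2 = \left(s^{2} + s \sqrt{2}\right) + 2 = 2 + s^{2} + s \sqrt{2}$)
$E + H^{2}{\left(-1 \right)} r{\left(-3 \right)} = -6 + \left(2 + \left(-1\right)^{2} - \sqrt{2}\right)^{2} \cdot 3 = -6 + \left(2 + 1 - \sqrt{2}\right)^{2} \cdot 3 = -6 + \left(3 - \sqrt{2}\right)^{2} \cdot 3 = -6 + 3 \left(3 - \sqrt{2}\right)^{2}$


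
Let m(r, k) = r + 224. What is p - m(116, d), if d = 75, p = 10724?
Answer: 10384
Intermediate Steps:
m(r, k) = 224 + r
p - m(116, d) = 10724 - (224 + 116) = 10724 - 1*340 = 10724 - 340 = 10384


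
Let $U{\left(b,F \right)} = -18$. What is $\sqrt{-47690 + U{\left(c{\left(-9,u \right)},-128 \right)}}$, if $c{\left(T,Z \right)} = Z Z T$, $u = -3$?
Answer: $2 i \sqrt{11927} \approx 218.42 i$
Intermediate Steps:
$c{\left(T,Z \right)} = T Z^{2}$ ($c{\left(T,Z \right)} = Z^{2} T = T Z^{2}$)
$\sqrt{-47690 + U{\left(c{\left(-9,u \right)},-128 \right)}} = \sqrt{-47690 - 18} = \sqrt{-47708} = 2 i \sqrt{11927}$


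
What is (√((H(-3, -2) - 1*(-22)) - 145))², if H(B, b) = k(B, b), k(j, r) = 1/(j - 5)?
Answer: -985/8 ≈ -123.13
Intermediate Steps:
k(j, r) = 1/(-5 + j)
H(B, b) = 1/(-5 + B)
(√((H(-3, -2) - 1*(-22)) - 145))² = (√((1/(-5 - 3) - 1*(-22)) - 145))² = (√((1/(-8) + 22) - 145))² = (√((-⅛ + 22) - 145))² = (√(175/8 - 145))² = (√(-985/8))² = (I*√1970/4)² = -985/8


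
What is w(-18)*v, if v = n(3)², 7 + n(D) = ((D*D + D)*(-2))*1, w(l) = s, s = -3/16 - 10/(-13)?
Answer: 116281/208 ≈ 559.04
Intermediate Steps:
s = 121/208 (s = -3*1/16 - 10*(-1/13) = -3/16 + 10/13 = 121/208 ≈ 0.58173)
w(l) = 121/208
n(D) = -7 - 2*D - 2*D² (n(D) = -7 + ((D*D + D)*(-2))*1 = -7 + ((D² + D)*(-2))*1 = -7 + ((D + D²)*(-2))*1 = -7 + (-2*D - 2*D²)*1 = -7 + (-2*D - 2*D²) = -7 - 2*D - 2*D²)
v = 961 (v = (-7 - 2*3 - 2*3²)² = (-7 - 6 - 2*9)² = (-7 - 6 - 18)² = (-31)² = 961)
w(-18)*v = (121/208)*961 = 116281/208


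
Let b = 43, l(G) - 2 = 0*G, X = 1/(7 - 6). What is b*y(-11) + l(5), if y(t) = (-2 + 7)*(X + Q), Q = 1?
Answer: 432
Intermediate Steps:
X = 1 (X = 1/1 = 1)
l(G) = 2 (l(G) = 2 + 0*G = 2 + 0 = 2)
y(t) = 10 (y(t) = (-2 + 7)*(1 + 1) = 5*2 = 10)
b*y(-11) + l(5) = 43*10 + 2 = 430 + 2 = 432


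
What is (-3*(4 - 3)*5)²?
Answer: 225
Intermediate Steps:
(-3*(4 - 3)*5)² = (-3*1*5)² = (-3*5)² = (-15)² = 225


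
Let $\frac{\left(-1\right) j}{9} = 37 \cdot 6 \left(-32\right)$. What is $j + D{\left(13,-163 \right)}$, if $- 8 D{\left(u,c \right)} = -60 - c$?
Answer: $\frac{511385}{8} \approx 63923.0$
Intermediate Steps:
$D{\left(u,c \right)} = \frac{15}{2} + \frac{c}{8}$ ($D{\left(u,c \right)} = - \frac{-60 - c}{8} = \frac{15}{2} + \frac{c}{8}$)
$j = 63936$ ($j = - 9 \cdot 37 \cdot 6 \left(-32\right) = - 9 \cdot 222 \left(-32\right) = \left(-9\right) \left(-7104\right) = 63936$)
$j + D{\left(13,-163 \right)} = 63936 + \left(\frac{15}{2} + \frac{1}{8} \left(-163\right)\right) = 63936 + \left(\frac{15}{2} - \frac{163}{8}\right) = 63936 - \frac{103}{8} = \frac{511385}{8}$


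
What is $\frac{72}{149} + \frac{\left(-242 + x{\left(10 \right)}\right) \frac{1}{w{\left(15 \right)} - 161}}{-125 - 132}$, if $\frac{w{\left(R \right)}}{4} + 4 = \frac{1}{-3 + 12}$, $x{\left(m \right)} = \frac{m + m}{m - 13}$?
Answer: $\frac{29069394}{60847577} \approx 0.47774$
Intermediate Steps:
$x{\left(m \right)} = \frac{2 m}{-13 + m}$
$w{\left(R \right)} = - \frac{140}{9}$ ($w{\left(R \right)} = -16 + \frac{4}{-3 + 12} = -16 + \frac{4}{9} = - \frac{140}{9}$)
$\frac{72}{149} + \frac{\left(-242 + x{\left(10 \right)}\right) \frac{1}{w{\left(15 \right)} - 161}}{-125 - 132} = \frac{72}{149} + \frac{\left(-242 + 2 \cdot 10 \frac{1}{-13 + 10}\right) \frac{1}{- \frac{140}{9} - 161}}{-125 - 132} = 72 \cdot \frac{1}{149} + \frac{\left(-242 + 2 \cdot 10 \frac{1}{-3}\right) \frac{1}{- \frac{1589}{9}}}{-257} = \frac{72}{149} + \left(-242 + 2 \cdot 10 \left(- \frac{1}{3}\right)\right) \left(- \frac{9}{1589}\right) \left(- \frac{1}{257}\right) = \frac{72}{149} + \left(-242 - \frac{20}{3}\right) \left(- \frac{9}{1589}\right) \left(- \frac{1}{257}\right) = \frac{72}{149} + \left(- \frac{746}{3}\right) \left(- \frac{9}{1589}\right) \left(- \frac{1}{257}\right) = \frac{72}{149} + \frac{2238}{1589} \left(- \frac{1}{257}\right) = \frac{72}{149} - \frac{2238}{408373} = \frac{29069394}{60847577}$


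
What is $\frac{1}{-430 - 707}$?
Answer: $- \frac{1}{1137} \approx -0.00087951$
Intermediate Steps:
$\frac{1}{-430 - 707} = \frac{1}{-1137} = - \frac{1}{1137}$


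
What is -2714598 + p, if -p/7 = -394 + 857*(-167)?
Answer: -1710007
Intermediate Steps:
p = 1004591 (p = -7*(-394 + 857*(-167)) = -7*(-394 - 143119) = -7*(-143513) = 1004591)
-2714598 + p = -2714598 + 1004591 = -1710007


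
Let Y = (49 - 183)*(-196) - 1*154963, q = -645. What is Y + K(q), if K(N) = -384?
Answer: -129083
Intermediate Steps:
Y = -128699 (Y = -134*(-196) - 154963 = 26264 - 154963 = -128699)
Y + K(q) = -128699 - 384 = -129083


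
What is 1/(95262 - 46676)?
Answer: 1/48586 ≈ 2.0582e-5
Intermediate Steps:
1/(95262 - 46676) = 1/48586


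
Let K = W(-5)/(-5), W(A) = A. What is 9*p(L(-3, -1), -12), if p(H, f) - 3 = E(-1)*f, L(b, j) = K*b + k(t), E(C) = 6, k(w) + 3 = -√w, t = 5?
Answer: -621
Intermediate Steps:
k(w) = -3 - √w
K = 1 (K = -5/(-5) = -5*(-⅕) = 1)
L(b, j) = -3 + b - √5 (L(b, j) = 1*b + (-3 - √5) = b + (-3 - √5) = -3 + b - √5)
p(H, f) = 3 + 6*f
9*p(L(-3, -1), -12) = 9*(3 + 6*(-12)) = 9*(3 - 72) = 9*(-69) = -621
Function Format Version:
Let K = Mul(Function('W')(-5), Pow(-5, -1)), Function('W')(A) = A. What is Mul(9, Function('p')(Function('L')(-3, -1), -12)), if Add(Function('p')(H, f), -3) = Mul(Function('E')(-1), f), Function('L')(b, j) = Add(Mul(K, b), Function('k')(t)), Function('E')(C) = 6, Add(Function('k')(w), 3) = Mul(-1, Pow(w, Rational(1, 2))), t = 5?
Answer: -621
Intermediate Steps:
Function('k')(w) = Add(-3, Mul(-1, Pow(w, Rational(1, 2))))
K = 1 (K = Mul(-5, Pow(-5, -1)) = Mul(-5, Rational(-1, 5)) = 1)
Function('L')(b, j) = Add(-3, b, Mul(-1, Pow(5, Rational(1, 2)))) (Function('L')(b, j) = Add(Mul(1, b), Add(-3, Mul(-1, Pow(5, Rational(1, 2))))) = Add(b, Add(-3, Mul(-1, Pow(5, Rational(1, 2))))) = Add(-3, b, Mul(-1, Pow(5, Rational(1, 2)))))
Function('p')(H, f) = Add(3, Mul(6, f))
Mul(9, Function('p')(Function('L')(-3, -1), -12)) = Mul(9, Add(3, Mul(6, -12))) = Mul(9, Add(3, -72)) = Mul(9, -69) = -621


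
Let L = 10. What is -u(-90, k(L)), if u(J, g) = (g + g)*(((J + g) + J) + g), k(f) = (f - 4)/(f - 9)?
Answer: 2016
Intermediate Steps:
k(f) = (-4 + f)/(-9 + f)
u(J, g) = 2*g*(2*J + 2*g) (u(J, g) = (2*g)*((g + 2*J) + g) = (2*g)*(2*J + 2*g) = 2*g*(2*J + 2*g))
-u(-90, k(L)) = -4*(-4 + 10)/(-9 + 10)*(-90 + (-4 + 10)/(-9 + 10)) = -4*6/1*(-90 + 6/1) = -4*1*6*(-90 + 1*6) = -4*6*(-90 + 6) = -4*6*(-84) = -1*(-2016) = 2016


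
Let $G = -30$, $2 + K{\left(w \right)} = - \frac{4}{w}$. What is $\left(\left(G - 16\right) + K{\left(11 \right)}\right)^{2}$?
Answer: $\frac{283024}{121} \approx 2339.0$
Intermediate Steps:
$K{\left(w \right)} = -2 - \frac{4}{w}$
$\left(\left(G - 16\right) + K{\left(11 \right)}\right)^{2} = \left(\left(-30 - 16\right) - \left(2 + \frac{4}{11}\right)\right)^{2} = \left(-46 - \frac{26}{11}\right)^{2} = \left(- \frac{532}{11}\right)^{2} = \frac{283024}{121}$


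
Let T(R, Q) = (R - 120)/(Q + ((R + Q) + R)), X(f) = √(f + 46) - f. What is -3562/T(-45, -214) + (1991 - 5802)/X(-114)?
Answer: 37*(-99736*√17 + 5701947*I)/(330*(√17 - 57*I)) ≈ -11216.0 + 2.4056*I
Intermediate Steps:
X(f) = √(46 + f) - f
T(R, Q) = (-120 + R)/(2*Q + 2*R) (T(R, Q) = (-120 + R)/(Q + ((Q + R) + R)) = (-120 + R)/(Q + (Q + 2*R)) = (-120 + R)/(2*Q + 2*R))
-3562/T(-45, -214) + (1991 - 5802)/X(-114) = -3562*(-214 - 45)/(-60 + (½)*(-45)) + (1991 - 5802)/(√(46 - 114) - 1*(-114)) = -3562*(-259/(-60 - 45/2)) - 3811/(√(-68) + 114) = -3562/((-1/259*(-165/2))) - 3811/(2*I*√17 + 114) = -3562/165/518 - 3811/(114 + 2*I*√17) = -3562*518/165 - 3811/(114 + 2*I*√17) = -1845116/165 - 3811/(114 + 2*I*√17)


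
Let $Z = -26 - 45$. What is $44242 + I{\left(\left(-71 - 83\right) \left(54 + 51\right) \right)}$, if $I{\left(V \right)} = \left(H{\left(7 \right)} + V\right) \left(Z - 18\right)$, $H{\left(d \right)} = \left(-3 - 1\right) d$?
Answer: $1485864$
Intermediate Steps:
$H{\left(d \right)} = - 4 d$
$Z = -71$ ($Z = -26 - 45 = -71$)
$I{\left(V \right)} = 2492 - 89 V$ ($I{\left(V \right)} = \left(\left(-4\right) 7 + V\right) \left(-71 - 18\right) = \left(-28 + V\right) \left(-89\right) = 2492 - 89 V$)
$44242 + I{\left(\left(-71 - 83\right) \left(54 + 51\right) \right)} = 44242 - \left(-2492 + 89 \left(-71 - 83\right) \left(54 + 51\right)\right) = 44242 - \left(-2492 + 89 \left(\left(-154\right) 105\right)\right) = 44242 + \left(2492 - -1439130\right) = 44242 + \left(2492 + 1439130\right) = 44242 + 1441622 = 1485864$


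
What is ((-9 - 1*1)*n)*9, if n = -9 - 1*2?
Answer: 990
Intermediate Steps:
n = -11 (n = -9 - 2 = -11)
((-9 - 1*1)*n)*9 = ((-9 - 1*1)*(-11))*9 = ((-9 - 1)*(-11))*9 = -10*(-11)*9 = 110*9 = 990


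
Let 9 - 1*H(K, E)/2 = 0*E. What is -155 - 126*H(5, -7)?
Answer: -2423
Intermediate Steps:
H(K, E) = 18 (H(K, E) = 18 - 0*E = 18 - 2*0 = 18 + 0 = 18)
-155 - 126*H(5, -7) = -155 - 126*18 = -155 - 2268 = -2423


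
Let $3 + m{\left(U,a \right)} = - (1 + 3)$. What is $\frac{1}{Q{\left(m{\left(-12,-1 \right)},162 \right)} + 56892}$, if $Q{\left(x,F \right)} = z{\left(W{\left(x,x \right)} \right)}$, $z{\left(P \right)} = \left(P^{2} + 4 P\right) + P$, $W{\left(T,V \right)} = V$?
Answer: $\frac{1}{56906} \approx 1.7573 \cdot 10^{-5}$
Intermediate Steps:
$z{\left(P \right)} = P^{2} + 5 P$
$m{\left(U,a \right)} = -7$ ($m{\left(U,a \right)} = -3 - \left(1 + 3\right) = -3 - 4 = -7$)
$Q{\left(x,F \right)} = x \left(5 + x\right)$
$\frac{1}{Q{\left(m{\left(-12,-1 \right)},162 \right)} + 56892} = \frac{1}{- 7 \left(5 - 7\right) + 56892} = \frac{1}{\left(-7\right) \left(-2\right) + 56892} = \frac{1}{14 + 56892} = \frac{1}{56906}$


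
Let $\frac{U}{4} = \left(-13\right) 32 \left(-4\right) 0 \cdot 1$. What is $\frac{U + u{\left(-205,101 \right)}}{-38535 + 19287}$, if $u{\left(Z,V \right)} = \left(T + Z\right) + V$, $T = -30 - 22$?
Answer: $\frac{13}{1604} \approx 0.0081047$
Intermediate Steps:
$T = -52$ ($T = -30 - 22 = -52$)
$U = 0$ ($U = 4 \left(-13\right) 32 \left(-4\right) 0 \cdot 1 = 4 \left(- 416 \cdot 0 \cdot 1\right) = 4 \left(\left(-416\right) 0\right) = 4 \cdot 0 = 0$)
$u{\left(Z,V \right)} = -52 + V + Z$ ($u{\left(Z,V \right)} = \left(-52 + Z\right) + V = -52 + V + Z$)
$\frac{U + u{\left(-205,101 \right)}}{-38535 + 19287} = \frac{0 - 156}{-38535 + 19287} = \frac{0 - 156}{-19248} = \left(-156\right) \left(- \frac{1}{19248}\right) = \frac{13}{1604}$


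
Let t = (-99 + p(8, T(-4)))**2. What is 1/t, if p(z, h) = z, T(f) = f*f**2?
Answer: 1/8281 ≈ 0.00012076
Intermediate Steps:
T(f) = f**3
t = 8281 (t = (-99 + 8)**2 = (-91)**2 = 8281)
1/t = 1/8281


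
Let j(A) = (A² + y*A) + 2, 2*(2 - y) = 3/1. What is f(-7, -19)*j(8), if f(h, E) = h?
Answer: -490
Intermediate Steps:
y = ½ (y = 2 - 3/(2*1) = 2 - 3/2 = ½ ≈ 0.50000)
j(A) = 2 + A² + A/2 (j(A) = (A² + A/2) + 2 = 2 + A² + A/2)
f(-7, -19)*j(8) = -7*(2 + 8² + (½)*8) = -7*(2 + 64 + 4) = -7*70 = -490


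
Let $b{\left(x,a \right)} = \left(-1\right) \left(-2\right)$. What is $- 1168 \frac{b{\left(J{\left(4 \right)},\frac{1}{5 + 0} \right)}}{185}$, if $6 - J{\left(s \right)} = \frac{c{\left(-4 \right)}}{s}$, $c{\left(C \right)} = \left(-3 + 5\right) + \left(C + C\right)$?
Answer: $- \frac{2336}{185} \approx -12.627$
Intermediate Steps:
$c{\left(C \right)} = 2 + 2 C$
$J{\left(s \right)} = 6 + \frac{6}{s}$ ($J{\left(s \right)} = 6 - \frac{2 + 2 \left(-4\right)}{s} = 6 - \frac{2 - 8}{s} = 6 - - \frac{6}{s} = 6 + \frac{6}{s}$)
$b{\left(x,a \right)} = 2$
$- 1168 \frac{b{\left(J{\left(4 \right)},\frac{1}{5 + 0} \right)}}{185} = - 1168 \cdot \frac{2}{185} = - 1168 \cdot 2 \cdot \frac{1}{185} = \left(-1168\right) \frac{2}{185} = - \frac{2336}{185}$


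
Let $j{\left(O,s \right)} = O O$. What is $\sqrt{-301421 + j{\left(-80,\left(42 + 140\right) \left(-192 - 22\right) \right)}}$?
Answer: $i \sqrt{295021} \approx 543.16 i$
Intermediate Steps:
$j{\left(O,s \right)} = O^{2}$
$\sqrt{-301421 + j{\left(-80,\left(42 + 140\right) \left(-192 - 22\right) \right)}} = \sqrt{-301421 + \left(-80\right)^{2}} = \sqrt{-301421 + 6400} = \sqrt{-295021} = i \sqrt{295021}$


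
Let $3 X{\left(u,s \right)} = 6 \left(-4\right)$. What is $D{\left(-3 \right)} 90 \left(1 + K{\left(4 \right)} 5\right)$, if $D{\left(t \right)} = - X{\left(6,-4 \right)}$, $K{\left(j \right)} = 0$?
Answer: $720$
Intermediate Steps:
$X{\left(u,s \right)} = -8$ ($X{\left(u,s \right)} = \frac{6 \left(-4\right)}{3} = \frac{1}{3} \left(-24\right) = -8$)
$D{\left(t \right)} = 8$ ($D{\left(t \right)} = \left(-1\right) \left(-8\right) = 8$)
$D{\left(-3 \right)} 90 \left(1 + K{\left(4 \right)} 5\right) = 8 \cdot 90 \left(1 + 0 \cdot 5\right) = 720 \left(1 + 0\right) = 720 \cdot 1 = 720$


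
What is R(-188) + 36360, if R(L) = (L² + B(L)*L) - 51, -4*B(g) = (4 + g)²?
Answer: 1662885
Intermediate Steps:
B(g) = -(4 + g)²/4
R(L) = -51 + L² - L*(4 + L)²/4 (R(L) = (L² + (-(4 + L)²/4)*L) - 51 = (L² - L*(4 + L)²/4) - 51 = -51 + L² - L*(4 + L)²/4)
R(-188) + 36360 = (-51 + (-188)² - ¼*(-188)*(4 - 188)²) + 36360 = (-51 + 35344 - ¼*(-188)*(-184)²) + 36360 = (-51 + 35344 - ¼*(-188)*33856) + 36360 = (-51 + 35344 + 1591232) + 36360 = 1626525 + 36360 = 1662885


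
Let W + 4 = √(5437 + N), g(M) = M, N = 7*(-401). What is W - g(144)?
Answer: -148 + √2630 ≈ -96.716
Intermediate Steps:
N = -2807
W = -4 + √2630 (W = -4 + √(5437 - 2807) = -4 + √2630 ≈ 47.284)
W - g(144) = (-4 + √2630) - 1*144 = (-4 + √2630) - 144 = -148 + √2630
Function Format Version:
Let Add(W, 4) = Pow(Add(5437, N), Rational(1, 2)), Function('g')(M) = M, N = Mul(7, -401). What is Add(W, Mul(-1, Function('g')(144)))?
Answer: Add(-148, Pow(2630, Rational(1, 2))) ≈ -96.716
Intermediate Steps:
N = -2807
W = Add(-4, Pow(2630, Rational(1, 2))) (W = Add(-4, Pow(Add(5437, -2807), Rational(1, 2))) = Add(-4, Pow(2630, Rational(1, 2))) ≈ 47.284)
Add(W, Mul(-1, Function('g')(144))) = Add(Add(-4, Pow(2630, Rational(1, 2))), Mul(-1, 144)) = Add(Add(-4, Pow(2630, Rational(1, 2))), -144) = Add(-148, Pow(2630, Rational(1, 2)))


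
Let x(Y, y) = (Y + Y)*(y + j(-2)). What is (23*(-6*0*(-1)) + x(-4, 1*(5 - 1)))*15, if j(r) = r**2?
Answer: -960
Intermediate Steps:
x(Y, y) = 2*Y*(4 + y) (x(Y, y) = (Y + Y)*(y + (-2)**2) = (2*Y)*(y + 4) = (2*Y)*(4 + y) = 2*Y*(4 + y))
(23*(-6*0*(-1)) + x(-4, 1*(5 - 1)))*15 = (23*(-6*0*(-1)) + 2*(-4)*(4 + 1*(5 - 1)))*15 = (23*(-1*0*(-1)) + 2*(-4)*(4 + 1*4))*15 = (23*(0*(-1)) + 2*(-4)*(4 + 4))*15 = (23*0 + 2*(-4)*8)*15 = (0 - 64)*15 = -64*15 = -960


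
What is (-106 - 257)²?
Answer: 131769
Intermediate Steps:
(-106 - 257)² = (-363)² = 131769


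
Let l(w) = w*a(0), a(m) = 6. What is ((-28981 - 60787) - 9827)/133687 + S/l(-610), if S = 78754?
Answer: -5446451849/244647210 ≈ -22.262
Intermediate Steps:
l(w) = 6*w (l(w) = w*6 = 6*w)
((-28981 - 60787) - 9827)/133687 + S/l(-610) = ((-28981 - 60787) - 9827)/133687 + 78754/((6*(-610))) = (-89768 - 9827)*(1/133687) + 78754/(-3660) = -99595*1/133687 + 78754*(-1/3660) = -99595/133687 - 39377/1830 = -5446451849/244647210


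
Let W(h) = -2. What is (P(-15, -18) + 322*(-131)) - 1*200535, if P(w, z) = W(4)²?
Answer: -242713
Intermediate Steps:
P(w, z) = 4 (P(w, z) = (-2)² = 4)
(P(-15, -18) + 322*(-131)) - 1*200535 = (4 + 322*(-131)) - 1*200535 = (4 - 42182) - 200535 = -42178 - 200535 = -242713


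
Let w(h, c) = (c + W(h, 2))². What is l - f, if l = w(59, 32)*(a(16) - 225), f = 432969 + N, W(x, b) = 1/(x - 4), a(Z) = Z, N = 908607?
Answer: -427854699/275 ≈ -1.5558e+6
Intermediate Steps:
W(x, b) = 1/(-4 + x)
f = 1341576 (f = 432969 + 908607 = 1341576)
w(h, c) = (c + 1/(-4 + h))²
l = -58921299/275 (l = (32 + 1/(-4 + 59))²*(16 - 225) = (32 + 1/55)²*(-209) = (1761/55)²*(-209) = (3101121/3025)*(-209) = -58921299/275 ≈ -2.1426e+5)
l - f = -58921299/275 - 1*1341576 = -58921299/275 - 1341576 = -427854699/275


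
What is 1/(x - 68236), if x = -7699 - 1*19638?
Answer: -1/95573 ≈ -1.0463e-5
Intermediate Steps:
x = -27337 (x = -7699 - 19638 = -27337)
1/(x - 68236) = 1/(-27337 - 68236) = 1/(-95573) = -1/95573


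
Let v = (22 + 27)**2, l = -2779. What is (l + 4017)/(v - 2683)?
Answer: -619/141 ≈ -4.3901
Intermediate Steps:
v = 2401 (v = 49**2 = 2401)
(l + 4017)/(v - 2683) = (-2779 + 4017)/(2401 - 2683) = 1238/(-282) = 1238*(-1/282) = -619/141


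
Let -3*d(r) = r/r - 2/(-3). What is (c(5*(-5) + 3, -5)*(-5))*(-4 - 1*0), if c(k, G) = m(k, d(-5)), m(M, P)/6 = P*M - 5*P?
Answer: 1800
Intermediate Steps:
d(r) = -5/9 (d(r) = -(r/r - 2/(-3))/3 = -(1 - 2*(-⅓))/3 = -(1 + ⅔)/3 = -⅓*5/3 = -5/9)
m(M, P) = -30*P + 6*M*P (m(M, P) = 6*(P*M - 5*P) = 6*(M*P - 5*P) = 6*(-5*P + M*P) = -30*P + 6*M*P)
c(k, G) = 50/3 - 10*k/3 (c(k, G) = 6*(-5/9)*(-5 + k) = 50/3 - 10*k/3)
(c(5*(-5) + 3, -5)*(-5))*(-4 - 1*0) = ((50/3 - 10*(5*(-5) + 3)/3)*(-5))*(-4 - 1*0) = ((50/3 - 10*(-25 + 3)/3)*(-5))*(-4 + 0) = ((50/3 - 10/3*(-22))*(-5))*(-4) = ((50/3 + 220/3)*(-5))*(-4) = (90*(-5))*(-4) = -450*(-4) = 1800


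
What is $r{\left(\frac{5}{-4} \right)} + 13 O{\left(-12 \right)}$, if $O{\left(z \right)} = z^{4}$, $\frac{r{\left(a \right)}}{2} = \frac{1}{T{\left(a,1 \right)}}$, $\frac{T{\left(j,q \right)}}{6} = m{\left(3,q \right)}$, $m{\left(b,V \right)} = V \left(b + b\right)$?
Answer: $\frac{4852225}{18} \approx 2.6957 \cdot 10^{5}$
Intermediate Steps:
$m{\left(b,V \right)} = 2 V b$ ($m{\left(b,V \right)} = V 2 b = 2 V b$)
$T{\left(j,q \right)} = 36 q$ ($T{\left(j,q \right)} = 6 \cdot 2 q 3 = 6 \cdot 6 q = 36 q$)
$r{\left(a \right)} = \frac{1}{18}$ ($r{\left(a \right)} = \frac{2}{36 \cdot 1} = \frac{2}{36} = 2 \cdot \frac{1}{36} = \frac{1}{18}$)
$r{\left(\frac{5}{-4} \right)} + 13 O{\left(-12 \right)} = \frac{1}{18} + 13 \left(-12\right)^{4} = \frac{1}{18} + 13 \cdot 20736 = \frac{1}{18} + 269568 = \frac{4852225}{18}$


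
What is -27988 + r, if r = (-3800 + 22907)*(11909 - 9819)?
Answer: 39905642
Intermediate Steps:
r = 39933630 (r = 19107*2090 = 39933630)
-27988 + r = -27988 + 39933630 = 39905642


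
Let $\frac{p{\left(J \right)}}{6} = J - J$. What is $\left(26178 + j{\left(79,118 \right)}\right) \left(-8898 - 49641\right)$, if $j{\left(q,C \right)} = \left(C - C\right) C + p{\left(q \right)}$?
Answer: $-1532433942$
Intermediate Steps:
$p{\left(J \right)} = 0$ ($p{\left(J \right)} = 6 \left(J - J\right) = 6 \cdot 0 = 0$)
$j{\left(q,C \right)} = 0$ ($j{\left(q,C \right)} = \left(C - C\right) C + 0 = 0 C + 0 = 0 + 0 = 0$)
$\left(26178 + j{\left(79,118 \right)}\right) \left(-8898 - 49641\right) = \left(26178 + 0\right) \left(-8898 - 49641\right) = 26178 \left(-58539\right) = -1532433942$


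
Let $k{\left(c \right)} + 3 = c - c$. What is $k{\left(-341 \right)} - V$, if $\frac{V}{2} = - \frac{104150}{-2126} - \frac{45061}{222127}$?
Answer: $- \frac{23747090367}{236121001} \approx -100.57$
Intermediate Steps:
$V = \frac{23038727364}{236121001}$ ($V = 2 \left(- \frac{104150}{-2126} - \frac{45061}{222127}\right) = 2 \left(\left(-104150\right) \left(- \frac{1}{2126}\right) - \frac{45061}{222127}\right) = 2 \left(\frac{52075}{1063} - \frac{45061}{222127}\right) = 2 \cdot \frac{11519363682}{236121001} = \frac{23038727364}{236121001} \approx 97.572$)
$k{\left(c \right)} = -3$ ($k{\left(c \right)} = -3 + \left(c - c\right) = -3 + 0 = -3$)
$k{\left(-341 \right)} - V = -3 - \frac{23038727364}{236121001} = - \frac{23747090367}{236121001}$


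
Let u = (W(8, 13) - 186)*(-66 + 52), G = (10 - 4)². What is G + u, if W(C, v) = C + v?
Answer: 2346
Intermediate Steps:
G = 36 (G = 6² = 36)
u = 2310 (u = ((8 + 13) - 186)*(-66 + 52) = (21 - 186)*(-14) = -165*(-14) = 2310)
G + u = 36 + 2310 = 2346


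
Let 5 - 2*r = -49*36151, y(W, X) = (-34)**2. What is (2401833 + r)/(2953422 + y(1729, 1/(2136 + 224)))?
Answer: 3287535/2954578 ≈ 1.1127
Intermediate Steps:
y(W, X) = 1156
r = 885702 (r = 5/2 - (-49)*36151/2 = 5/2 - 1/2*(-1771399) = 5/2 + 1771399/2 = 885702)
(2401833 + r)/(2953422 + y(1729, 1/(2136 + 224))) = (2401833 + 885702)/(2953422 + 1156) = 3287535/2954578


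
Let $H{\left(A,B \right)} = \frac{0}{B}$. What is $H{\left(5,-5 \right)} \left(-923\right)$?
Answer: $0$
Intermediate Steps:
$H{\left(A,B \right)} = 0$
$H{\left(5,-5 \right)} \left(-923\right) = 0 \left(-923\right) = 0$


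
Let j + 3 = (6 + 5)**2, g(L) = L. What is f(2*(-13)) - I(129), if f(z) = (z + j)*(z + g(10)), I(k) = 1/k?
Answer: -189889/129 ≈ -1472.0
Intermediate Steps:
j = 118 (j = -3 + (6 + 5)**2 = -3 + 11**2 = -3 + 121 = 118)
f(z) = (10 + z)*(118 + z) (f(z) = (z + 118)*(z + 10) = (118 + z)*(10 + z) = (10 + z)*(118 + z))
f(2*(-13)) - I(129) = (1180 + (2*(-13))**2 + 128*(2*(-13))) - 1/129 = (1180 + (-26)**2 + 128*(-26)) - 1*1/129 = (1180 + 676 - 3328) - 1/129 = -1472 - 1/129 = -189889/129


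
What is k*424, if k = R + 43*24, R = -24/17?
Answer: 7428480/17 ≈ 4.3697e+5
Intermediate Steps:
R = -24/17 (R = -24*1/17 = -24/17 ≈ -1.4118)
k = 17520/17 (k = -24/17 + 43*24 = -24/17 + 1032 = 17520/17 ≈ 1030.6)
k*424 = (17520/17)*424 = 7428480/17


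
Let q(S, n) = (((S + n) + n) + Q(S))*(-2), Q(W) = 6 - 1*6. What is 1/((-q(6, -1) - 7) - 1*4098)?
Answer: -1/4097 ≈ -0.00024408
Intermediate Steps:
Q(W) = 0 (Q(W) = 6 - 6 = 0)
q(S, n) = -4*n - 2*S (q(S, n) = (((S + n) + n) + 0)*(-2) = ((S + 2*n) + 0)*(-2) = (S + 2*n)*(-2) = -4*n - 2*S)
1/((-q(6, -1) - 7) - 1*4098) = 1/((-(-4*(-1) - 2*6) - 7) - 1*4098) = 1/((-(4 - 12) - 7) - 4098) = 1/((-1*(-8) - 7) - 4098) = 1/((8 - 7) - 4098) = 1/(1 - 4098) = 1/(-4097) = -1/4097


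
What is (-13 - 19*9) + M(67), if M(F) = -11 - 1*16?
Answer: -211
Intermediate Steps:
M(F) = -27 (M(F) = -11 - 16 = -27)
(-13 - 19*9) + M(67) = (-13 - 19*9) - 27 = (-13 - 171) - 27 = -184 - 27 = -211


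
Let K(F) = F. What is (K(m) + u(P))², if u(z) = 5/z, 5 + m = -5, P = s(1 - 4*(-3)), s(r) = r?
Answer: 15625/169 ≈ 92.456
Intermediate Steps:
P = 13 (P = 1 - 4*(-3) = 1 + 12 = 13)
m = -10 (m = -5 - 5 = -10)
(K(m) + u(P))² = (-10 + 5/13)² = (-125/13)² = 15625/169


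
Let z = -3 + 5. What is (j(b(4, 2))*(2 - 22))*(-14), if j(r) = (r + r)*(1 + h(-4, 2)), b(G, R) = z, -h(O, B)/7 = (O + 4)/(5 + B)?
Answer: 1120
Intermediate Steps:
h(O, B) = -7*(4 + O)/(5 + B) (h(O, B) = -7*(O + 4)/(5 + B) = -7*(4 + O)/(5 + B))
z = 2
b(G, R) = 2
j(r) = 2*r (j(r) = (r + r)*(1 + 7*(-4 - 1*(-4))/(5 + 2)) = (2*r)*(1 + 7*(-4 + 4)/7) = (2*r)*(1 + 7*(⅐)*0) = (2*r)*(1 + 0) = (2*r)*1 = 2*r)
(j(b(4, 2))*(2 - 22))*(-14) = ((2*2)*(2 - 22))*(-14) = (4*(-20))*(-14) = -80*(-14) = 1120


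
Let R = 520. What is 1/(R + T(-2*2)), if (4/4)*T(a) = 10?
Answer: 1/530 ≈ 0.0018868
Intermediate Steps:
T(a) = 10
1/(R + T(-2*2)) = 1/(520 + 10) = 1/530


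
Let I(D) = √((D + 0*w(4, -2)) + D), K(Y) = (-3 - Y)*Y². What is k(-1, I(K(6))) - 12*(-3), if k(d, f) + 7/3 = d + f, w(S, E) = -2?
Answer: 98/3 + 18*I*√2 ≈ 32.667 + 25.456*I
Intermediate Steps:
K(Y) = Y²*(-3 - Y)
I(D) = √2*√D (I(D) = √((D + 0*(-2)) + D) = √((D + 0) + D) = √(D + D) = √(2*D) = √2*√D)
k(d, f) = -7/3 + d + f (k(d, f) = -7/3 + (d + f) = -7/3 + d + f)
k(-1, I(K(6))) - 12*(-3) = (-7/3 - 1 + √2*√(6²*(-3 - 1*6))) - 12*(-3) = (-7/3 - 1 + √2*√(36*(-3 - 6))) + 36 = (-7/3 - 1 + √2*√(36*(-9))) + 36 = (-7/3 - 1 + √2*√(-324)) + 36 = (-7/3 - 1 + √2*(18*I)) + 36 = (-7/3 - 1 + 18*I*√2) + 36 = (-10/3 + 18*I*√2) + 36 = 98/3 + 18*I*√2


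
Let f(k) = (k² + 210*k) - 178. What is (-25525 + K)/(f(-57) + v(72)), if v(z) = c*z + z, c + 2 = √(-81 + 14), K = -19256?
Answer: 401730351/80826169 + 3224232*I*√67/80826169 ≈ 4.9703 + 0.32652*I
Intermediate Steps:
f(k) = -178 + k² + 210*k
c = -2 + I*√67 (c = -2 + √(-81 + 14) = -2 + √(-67) = -2 + I*√67 ≈ -2.0 + 8.1853*I)
v(z) = z + z*(-2 + I*√67) (v(z) = (-2 + I*√67)*z + z = z*(-2 + I*√67) + z = z + z*(-2 + I*√67))
(-25525 + K)/(f(-57) + v(72)) = (-25525 - 19256)/((-178 + (-57)² + 210*(-57)) + 72*(-1 + I*√67)) = -44781/((-178 + 3249 - 11970) + (-72 + 72*I*√67)) = -44781/(-8899 + (-72 + 72*I*√67)) = -44781/(-8971 + 72*I*√67)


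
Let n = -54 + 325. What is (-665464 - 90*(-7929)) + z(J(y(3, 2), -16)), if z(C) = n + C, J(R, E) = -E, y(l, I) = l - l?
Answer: 48433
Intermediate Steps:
y(l, I) = 0
n = 271
z(C) = 271 + C
(-665464 - 90*(-7929)) + z(J(y(3, 2), -16)) = (-665464 - 90*(-7929)) + (271 - 1*(-16)) = (-665464 + 713610) + (271 + 16) = 48146 + 287 = 48433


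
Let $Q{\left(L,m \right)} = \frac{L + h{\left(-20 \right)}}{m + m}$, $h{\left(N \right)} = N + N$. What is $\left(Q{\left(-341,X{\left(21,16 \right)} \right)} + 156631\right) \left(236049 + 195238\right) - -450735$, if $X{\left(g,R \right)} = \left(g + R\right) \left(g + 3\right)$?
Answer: $\frac{39991537207095}{592} \approx 6.7553 \cdot 10^{10}$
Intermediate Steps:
$h{\left(N \right)} = 2 N$
$X{\left(g,R \right)} = \left(3 + g\right) \left(R + g\right)$ ($X{\left(g,R \right)} = \left(R + g\right) \left(3 + g\right) = \left(3 + g\right) \left(R + g\right)$)
$Q{\left(L,m \right)} = \frac{-40 + L}{2 m}$ ($Q{\left(L,m \right)} = \frac{L + 2 \left(-20\right)}{m + m} = \frac{L - 40}{2 m} = \left(-40 + L\right) \frac{1}{2 m} = \frac{-40 + L}{2 m}$)
$\left(Q{\left(-341,X{\left(21,16 \right)} \right)} + 156631\right) \left(236049 + 195238\right) - -450735 = \left(\frac{-40 - 341}{2 \left(21^{2} + 3 \cdot 16 + 3 \cdot 21 + 16 \cdot 21\right)} + 156631\right) \left(236049 + 195238\right) - -450735 = \left(\frac{1}{2} \frac{1}{441 + 48 + 63 + 336} \left(-381\right) + 156631\right) 431287 + 450735 = \left(\frac{1}{2} \cdot \frac{1}{888} \left(-381\right) + 156631\right) 431287 + 450735 = \left(- \frac{127}{592} + 156631\right) 431287 + 450735 = \frac{92725425}{592} \cdot 431287 + 450735 = \frac{39991270371975}{592} + 450735 = \frac{39991537207095}{592}$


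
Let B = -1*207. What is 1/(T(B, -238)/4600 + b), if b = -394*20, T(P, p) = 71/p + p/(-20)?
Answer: -2737000/21567553097 ≈ -0.00012690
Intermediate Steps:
B = -207
T(P, p) = 71/p - p/20 (T(P, p) = 71/p + p*(-1/20) = 71/p - p/20)
b = -7880
1/(T(B, -238)/4600 + b) = 1/((71/(-238) - 1/20*(-238))/4600 - 7880) = 1/((71*(-1/238) + 119/10)*(1/4600) - 7880) = 1/((-71/238 + 119/10)*(1/4600) - 7880) = 1/((6903/595)*(1/4600) - 7880) = 1/(6903/2737000 - 7880) = 1/(-21567553097/2737000) = -2737000/21567553097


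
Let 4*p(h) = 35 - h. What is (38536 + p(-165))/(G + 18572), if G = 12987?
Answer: 38586/31559 ≈ 1.2227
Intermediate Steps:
p(h) = 35/4 - h/4 (p(h) = (35 - h)/4 = 35/4 - h/4)
(38536 + p(-165))/(G + 18572) = (38536 + (35/4 - ¼*(-165)))/(12987 + 18572) = (38536 + (35/4 + 165/4))/31559 = (38536 + 50)*(1/31559) = 38586*(1/31559) = 38586/31559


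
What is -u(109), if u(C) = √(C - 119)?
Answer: -I*√10 ≈ -3.1623*I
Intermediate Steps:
u(C) = √(-119 + C)
-u(109) = -√(-119 + 109) = -√(-10) = -I*√10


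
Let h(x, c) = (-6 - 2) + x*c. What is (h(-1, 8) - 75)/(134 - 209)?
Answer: 91/75 ≈ 1.2133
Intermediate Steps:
h(x, c) = -8 + c*x
(h(-1, 8) - 75)/(134 - 209) = ((-8 + 8*(-1)) - 75)/(134 - 209) = ((-8 - 8) - 75)/(-75) = (-16 - 75)*(-1/75) = -91*(-1/75) = 91/75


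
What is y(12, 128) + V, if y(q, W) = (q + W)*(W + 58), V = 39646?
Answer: 65686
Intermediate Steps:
y(q, W) = (58 + W)*(W + q) (y(q, W) = (W + q)*(58 + W) = (58 + W)*(W + q))
y(12, 128) + V = (128**2 + 58*128 + 58*12 + 128*12) + 39646 = (16384 + 7424 + 696 + 1536) + 39646 = 26040 + 39646 = 65686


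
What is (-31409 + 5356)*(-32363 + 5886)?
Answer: 689805281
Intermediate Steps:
(-31409 + 5356)*(-32363 + 5886) = -26053*(-26477) = 689805281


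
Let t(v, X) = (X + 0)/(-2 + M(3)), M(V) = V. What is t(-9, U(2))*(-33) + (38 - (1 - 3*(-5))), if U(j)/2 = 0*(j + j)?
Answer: 22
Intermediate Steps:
U(j) = 0 (U(j) = 2*(0*(j + j)) = 2*(0*(2*j)) = 2*0 = 0)
t(v, X) = X (t(v, X) = (X + 0)/(-2 + 3) = X/1 = X*1 = X)
t(-9, U(2))*(-33) + (38 - (1 - 3*(-5))) = 0*(-33) + (38 - (1 - 3*(-5))) = 0 + (38 - (1 + 15)) = 0 + (38 - 1*16) = 0 + (38 - 16) = 0 + 22 = 22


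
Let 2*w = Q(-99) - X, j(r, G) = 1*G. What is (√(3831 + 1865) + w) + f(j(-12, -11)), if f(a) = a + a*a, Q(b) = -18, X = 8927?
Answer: -8725/2 + 8*√89 ≈ -4287.0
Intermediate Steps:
j(r, G) = G
f(a) = a + a²
w = -8945/2 (w = (-18 - 1*8927)/2 = (-18 - 8927)/2 = (½)*(-8945) = -8945/2 ≈ -4472.5)
(√(3831 + 1865) + w) + f(j(-12, -11)) = (√(3831 + 1865) - 8945/2) - 11*(1 - 11) = (√5696 - 8945/2) - 11*(-10) = (8*√89 - 8945/2) + 110 = (-8945/2 + 8*√89) + 110 = -8725/2 + 8*√89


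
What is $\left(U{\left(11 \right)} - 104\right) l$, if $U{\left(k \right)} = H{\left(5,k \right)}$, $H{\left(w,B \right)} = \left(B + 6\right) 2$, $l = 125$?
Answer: $-8750$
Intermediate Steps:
$H{\left(w,B \right)} = 12 + 2 B$ ($H{\left(w,B \right)} = \left(6 + B\right) 2 = 12 + 2 B$)
$U{\left(k \right)} = 12 + 2 k$
$\left(U{\left(11 \right)} - 104\right) l = \left(\left(12 + 2 \cdot 11\right) - 104\right) 125 = \left(\left(12 + 22\right) - 104\right) 125 = \left(34 - 104\right) 125 = \left(-70\right) 125 = -8750$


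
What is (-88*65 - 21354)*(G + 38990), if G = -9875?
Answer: -788259510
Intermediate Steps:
(-88*65 - 21354)*(G + 38990) = (-88*65 - 21354)*(-9875 + 38990) = (-5720 - 21354)*29115 = -27074*29115 = -788259510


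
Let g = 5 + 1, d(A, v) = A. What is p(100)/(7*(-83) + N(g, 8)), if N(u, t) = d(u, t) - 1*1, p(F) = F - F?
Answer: 0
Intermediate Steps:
p(F) = 0
g = 6
N(u, t) = -1 + u (N(u, t) = u - 1*1 = u - 1 = -1 + u)
p(100)/(7*(-83) + N(g, 8)) = 0/(7*(-83) + (-1 + 6)) = 0/(-581 + 5) = 0/(-576) = 0*(-1/576) = 0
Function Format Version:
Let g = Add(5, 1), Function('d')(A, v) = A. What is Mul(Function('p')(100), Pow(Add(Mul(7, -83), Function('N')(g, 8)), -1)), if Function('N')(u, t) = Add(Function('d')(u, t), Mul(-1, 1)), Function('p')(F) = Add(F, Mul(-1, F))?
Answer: 0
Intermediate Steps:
Function('p')(F) = 0
g = 6
Function('N')(u, t) = Add(-1, u) (Function('N')(u, t) = Add(u, Mul(-1, 1)) = Add(u, -1) = Add(-1, u))
Mul(Function('p')(100), Pow(Add(Mul(7, -83), Function('N')(g, 8)), -1)) = Mul(0, Pow(Add(Mul(7, -83), Add(-1, 6)), -1)) = Mul(0, Pow(Add(-581, 5), -1)) = Mul(0, Pow(-576, -1)) = Mul(0, Rational(-1, 576)) = 0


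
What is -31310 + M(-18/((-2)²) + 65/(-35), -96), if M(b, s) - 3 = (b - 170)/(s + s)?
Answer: -28050249/896 ≈ -31306.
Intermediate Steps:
M(b, s) = 3 + (-170 + b)/(2*s) (M(b, s) = 3 + (b - 170)/(s + s) = 3 + (-170 + b)/((2*s)) = 3 + (-170 + b)*(1/(2*s)) = 3 + (-170 + b)/(2*s))
-31310 + M(-18/((-2)²) + 65/(-35), -96) = -31310 + (½)*(-170 + (-18/((-2)²) + 65/(-35)) + 6*(-96))/(-96) = -31310 + (½)*(-1/96)*(-170 + (-18/4 + 65*(-1/35)) - 576) = -31310 + (½)*(-1/96)*(-170 + (-18*¼ - 13/7) - 576) = -31310 + (½)*(-1/96)*(-170 + (-9/2 - 13/7) - 576) = -31310 + (½)*(-1/96)*(-170 - 89/14 - 576) = -31310 + (½)*(-1/96)*(-10533/14) = -31310 + 3511/896 = -28050249/896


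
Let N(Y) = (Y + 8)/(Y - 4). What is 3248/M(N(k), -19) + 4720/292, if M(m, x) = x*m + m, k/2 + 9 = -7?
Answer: -55736/219 ≈ -254.50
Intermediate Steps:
k = -32 (k = -18 + 2*(-7) = -18 - 14 = -32)
N(Y) = (8 + Y)/(-4 + Y)
M(m, x) = m + m*x (M(m, x) = m*x + m = m + m*x)
3248/M(N(k), -19) + 4720/292 = 3248/((((8 - 32)/(-4 - 32))*(1 - 19))) + 4720/292 = 3248/(((-24/(-36))*(-18))) + 4720*(1/292) = 3248/((-1/36*(-24)*(-18))) + 1180/73 = 3248/(((2/3)*(-18))) + 1180/73 = 3248/(-12) + 1180/73 = 3248*(-1/12) + 1180/73 = -812/3 + 1180/73 = -55736/219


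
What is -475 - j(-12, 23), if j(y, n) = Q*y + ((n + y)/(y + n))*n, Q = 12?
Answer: -354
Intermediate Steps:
j(y, n) = n + 12*y (j(y, n) = 12*y + ((n + y)/(y + n))*n = 12*y + ((n + y)/(n + y))*n = 12*y + 1*n = 12*y + n = n + 12*y)
-475 - j(-12, 23) = -475 - (23 + 12*(-12)) = -475 - (23 - 144) = -475 - 1*(-121) = -475 + 121 = -354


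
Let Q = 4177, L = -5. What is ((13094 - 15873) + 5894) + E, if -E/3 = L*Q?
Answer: 65770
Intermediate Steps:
E = 62655 (E = -(-15)*4177 = -3*(-20885) = 62655)
((13094 - 15873) + 5894) + E = ((13094 - 15873) + 5894) + 62655 = (-2779 + 5894) + 62655 = 3115 + 62655 = 65770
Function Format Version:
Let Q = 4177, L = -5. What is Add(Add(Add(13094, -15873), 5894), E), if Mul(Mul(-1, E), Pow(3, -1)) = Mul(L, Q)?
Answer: 65770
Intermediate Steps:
E = 62655 (E = Mul(-3, Mul(-5, 4177)) = Mul(-3, -20885) = 62655)
Add(Add(Add(13094, -15873), 5894), E) = Add(Add(Add(13094, -15873), 5894), 62655) = Add(Add(-2779, 5894), 62655) = Add(3115, 62655) = 65770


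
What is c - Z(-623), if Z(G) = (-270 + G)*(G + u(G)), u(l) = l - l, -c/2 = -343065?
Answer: 129791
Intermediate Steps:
c = 686130 (c = -2*(-343065) = 686130)
u(l) = 0
Z(G) = G*(-270 + G) (Z(G) = (-270 + G)*(G + 0) = (-270 + G)*G = G*(-270 + G))
c - Z(-623) = 686130 - (-623)*(-270 - 623) = 686130 - (-623)*(-893) = 686130 - 1*556339 = 686130 - 556339 = 129791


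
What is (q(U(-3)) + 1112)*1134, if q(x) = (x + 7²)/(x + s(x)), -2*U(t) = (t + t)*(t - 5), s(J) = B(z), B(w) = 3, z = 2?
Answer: 1259658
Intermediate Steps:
s(J) = 3
U(t) = -t*(-5 + t) (U(t) = -(t + t)*(t - 5)/2 = -2*t*(-5 + t)/2 = -t*(-5 + t))
q(x) = (49 + x)/(3 + x) (q(x) = (x + 7²)/(x + 3) = (x + 49)/(3 + x) = (49 + x)/(3 + x))
(q(U(-3)) + 1112)*1134 = ((49 - 3*(5 - 1*(-3)))/(3 - 3*(5 - 1*(-3))) + 1112)*1134 = ((49 - 3*(5 + 3))/(3 - 3*(5 + 3)) + 1112)*1134 = ((49 - 3*8)/(3 - 3*8) + 1112)*1134 = ((49 - 24)/(3 - 24) + 1112)*1134 = (25/(-21) + 1112)*1134 = (-1/21*25 + 1112)*1134 = (-25/21 + 1112)*1134 = (23327/21)*1134 = 1259658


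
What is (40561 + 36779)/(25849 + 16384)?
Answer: 77340/42233 ≈ 1.8313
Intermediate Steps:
(40561 + 36779)/(25849 + 16384) = 77340/42233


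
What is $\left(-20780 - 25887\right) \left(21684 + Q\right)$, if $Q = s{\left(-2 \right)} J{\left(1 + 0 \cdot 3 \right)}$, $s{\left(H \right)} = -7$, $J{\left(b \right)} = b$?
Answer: $-1011600559$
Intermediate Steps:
$Q = -7$ ($Q = - 7 \left(1 + 0 \cdot 3\right) = - 7 \left(1 + 0\right) = \left(-7\right) 1 = -7$)
$\left(-20780 - 25887\right) \left(21684 + Q\right) = \left(-20780 - 25887\right) \left(21684 - 7\right) = \left(-46667\right) 21677 = -1011600559$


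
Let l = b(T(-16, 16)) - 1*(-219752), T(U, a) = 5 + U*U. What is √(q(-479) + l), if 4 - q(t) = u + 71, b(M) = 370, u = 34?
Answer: √220021 ≈ 469.06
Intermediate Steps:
T(U, a) = 5 + U²
q(t) = -101 (q(t) = 4 - (34 + 71) = 4 - 1*105 = 4 - 105 = -101)
l = 220122 (l = 370 - 1*(-219752) = 370 + 219752 = 220122)
√(q(-479) + l) = √(-101 + 220122) = √220021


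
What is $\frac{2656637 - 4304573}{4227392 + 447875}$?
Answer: $- \frac{1647936}{4675267} \approx -0.35248$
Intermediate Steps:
$\frac{2656637 - 4304573}{4227392 + 447875} = - \frac{1647936}{4675267}$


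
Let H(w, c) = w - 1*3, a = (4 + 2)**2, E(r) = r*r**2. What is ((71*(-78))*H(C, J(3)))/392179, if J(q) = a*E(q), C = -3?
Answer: 33228/392179 ≈ 0.084727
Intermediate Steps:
E(r) = r**3
a = 36 (a = 6**2 = 36)
J(q) = 36*q**3
H(w, c) = -3 + w (H(w, c) = w - 3 = -3 + w)
((71*(-78))*H(C, J(3)))/392179 = ((71*(-78))*(-3 - 3))/392179 = -5538*(-6)*(1/392179) = 33228*(1/392179) = 33228/392179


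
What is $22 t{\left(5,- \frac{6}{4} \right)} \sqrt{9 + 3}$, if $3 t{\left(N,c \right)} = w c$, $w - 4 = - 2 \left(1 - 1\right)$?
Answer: $- 88 \sqrt{3} \approx -152.42$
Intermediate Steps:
$w = 4$ ($w = 4 - 2 \left(1 - 1\right) = 4 - 0 = 4 + 0 = 4$)
$t{\left(N,c \right)} = \frac{4 c}{3}$
$22 t{\left(5,- \frac{6}{4} \right)} \sqrt{9 + 3} = 22 \frac{4 \left(- \frac{6}{4}\right)}{3} \sqrt{9 + 3} = 22 \frac{4 \left(\left(-6\right) \frac{1}{4}\right)}{3} \sqrt{12} = 22 \cdot \frac{4}{3} \left(- \frac{3}{2}\right) 2 \sqrt{3} = 22 \left(-2\right) 2 \sqrt{3} = - 44 \cdot 2 \sqrt{3} = - 88 \sqrt{3}$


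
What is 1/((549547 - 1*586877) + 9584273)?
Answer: 1/9546943 ≈ 1.0475e-7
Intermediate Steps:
1/((549547 - 1*586877) + 9584273) = 1/((549547 - 586877) + 9584273) = 1/(-37330 + 9584273) = 1/9546943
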